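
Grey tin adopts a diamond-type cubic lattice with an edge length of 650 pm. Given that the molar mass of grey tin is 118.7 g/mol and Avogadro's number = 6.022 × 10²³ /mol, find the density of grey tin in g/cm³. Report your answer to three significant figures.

5.74 g/cm³

A diamond cubic unit cell contains Z = 8 atoms.
Cell volume: a³ = (650 pm)³ = (6.500 × 10^-8 cm)³ = 2.746 × 10^-22 cm³.
ρ = Z·M/(N_A·a³) = 8 × 118.7 / (6.022 × 10²³ × 2.746 × 10^-22) = 5.742 g/cm³.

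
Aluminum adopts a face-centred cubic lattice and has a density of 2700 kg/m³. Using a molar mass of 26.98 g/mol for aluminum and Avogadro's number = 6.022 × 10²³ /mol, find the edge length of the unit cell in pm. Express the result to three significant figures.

With Z = 4 atoms per FCC cell, a³ = Z·M/(N_A·ρ) = 4 × 26.98 / (6.022 × 10²³ × 2.700 g/cm³) = 6.637 × 10^-23 cm³.
a = (6.637 × 10^-23)^(1/3) = 4.049 × 10^-8 cm = 405 pm.

405 pm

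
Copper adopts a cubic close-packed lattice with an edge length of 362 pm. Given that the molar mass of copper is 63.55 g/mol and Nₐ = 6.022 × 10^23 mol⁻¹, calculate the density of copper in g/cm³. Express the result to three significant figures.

8.90 g/cm³

An FCC unit cell contains Z = 4 atoms.
Cell volume: a³ = (362 pm)³ = (3.620 × 10^-8 cm)³ = 4.744 × 10^-23 cm³.
ρ = Z·M/(N_A·a³) = 4 × 63.55 / (6.022 × 10²³ × 4.744 × 10^-23) = 8.898 g/cm³.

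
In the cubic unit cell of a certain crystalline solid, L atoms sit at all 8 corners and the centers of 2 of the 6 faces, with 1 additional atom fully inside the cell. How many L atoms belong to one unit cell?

Corner atoms are shared by 8 cells (1/8 each), face atoms by 2 (1/2 each), interior atoms are unshared.
Net atoms = 8 × 1/8 + 2 × 1/2 + 1 = 1 + 1 + 1 = 3.

3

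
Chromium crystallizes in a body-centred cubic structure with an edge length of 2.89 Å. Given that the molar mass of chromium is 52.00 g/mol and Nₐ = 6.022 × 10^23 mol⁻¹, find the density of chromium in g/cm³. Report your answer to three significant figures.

A BCC unit cell contains Z = 2 atoms.
Cell volume: a³ = (2.89 Å)³ = (2.890 × 10^-8 cm)³ = 2.414 × 10^-23 cm³.
ρ = Z·M/(N_A·a³) = 2 × 52.00 / (6.022 × 10²³ × 2.414 × 10^-23) = 7.155 g/cm³.

7.15 g/cm³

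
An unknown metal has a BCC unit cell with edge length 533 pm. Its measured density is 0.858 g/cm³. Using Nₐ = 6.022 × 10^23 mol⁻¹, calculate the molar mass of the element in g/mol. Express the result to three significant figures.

39.1 g/mol

A BCC cell has Z = 2 atoms; a = 5.330 × 10^-8 cm.
M = ρ·N_A·a³/Z = 0.858 × 6.022 × 10²³ × 1.514 × 10^-22 / 2 = 39.1 g/mol.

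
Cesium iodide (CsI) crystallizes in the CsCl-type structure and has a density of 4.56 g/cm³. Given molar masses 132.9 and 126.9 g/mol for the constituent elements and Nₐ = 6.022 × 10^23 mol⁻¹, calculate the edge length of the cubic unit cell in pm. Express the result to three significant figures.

456 pm

M(CsI) = 259.8 g/mol; Z = 1 formula unit per cell.
a³ = Z·M/(N_A·ρ) = 1 × 259.8 / (6.022 × 10²³ × 4.56) = 9.461 × 10^-23 cm³, so a = 4.557 × 10^-8 cm = 456 pm.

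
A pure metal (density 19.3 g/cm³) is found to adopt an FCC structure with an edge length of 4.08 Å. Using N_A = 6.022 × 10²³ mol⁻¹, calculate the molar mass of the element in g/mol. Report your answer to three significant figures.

An FCC cell has Z = 4 atoms; a = 4.080 × 10^-8 cm.
M = ρ·N_A·a³/Z = 19.3 × 6.022 × 10²³ × 6.792 × 10^-23 / 4 = 197 g/mol.

197 g/mol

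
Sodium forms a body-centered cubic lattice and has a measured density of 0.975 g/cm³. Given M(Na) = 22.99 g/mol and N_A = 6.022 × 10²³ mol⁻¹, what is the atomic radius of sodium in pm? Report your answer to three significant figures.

185 pm

For a BCC cell (Z = 2), a³ = Z·M/(N_A·ρ) = 2 × 22.99 / (6.022 × 10²³ × 0.9750) = 7.831 × 10^-23 cm³, so a = 4.278 × 10^-8 cm = 427.8 pm.
Atoms touch along the body diagonal, so √3·a = 4r, so r = 0.4330 × a = 185 pm.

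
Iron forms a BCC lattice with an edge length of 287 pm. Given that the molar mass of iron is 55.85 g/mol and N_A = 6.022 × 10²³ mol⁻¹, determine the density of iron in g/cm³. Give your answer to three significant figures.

A BCC unit cell contains Z = 2 atoms.
Cell volume: a³ = (287 pm)³ = (2.870 × 10^-8 cm)³ = 2.364 × 10^-23 cm³.
ρ = Z·M/(N_A·a³) = 2 × 55.85 / (6.022 × 10²³ × 2.364 × 10^-23) = 7.846 g/cm³.

7.85 g/cm³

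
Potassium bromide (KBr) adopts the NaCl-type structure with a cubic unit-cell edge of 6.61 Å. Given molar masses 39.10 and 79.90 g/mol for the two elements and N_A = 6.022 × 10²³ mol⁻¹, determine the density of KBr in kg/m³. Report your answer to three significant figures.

The NaCl-type structure contains Z = 4 formula units per cell; M(KBr) = 39.10 + 79.90 = 119.0 g/mol.
a³ = (6.610 × 10^-8 cm)³ = 2.888 × 10^-22 cm³.
ρ = 4 × 119.0 / (6.022 × 10²³ × 2.888 × 10^-22) = 2.737 g/cm³ = 2740 kg/m³.

2740 kg/m³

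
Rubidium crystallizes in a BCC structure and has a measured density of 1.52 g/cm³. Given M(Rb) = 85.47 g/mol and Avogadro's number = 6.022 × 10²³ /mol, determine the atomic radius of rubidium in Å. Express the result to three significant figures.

2.48 Å

For a BCC cell (Z = 2), a³ = Z·M/(N_A·ρ) = 2 × 85.47 / (6.022 × 10²³ × 1.520) = 1.867 × 10^-22 cm³, so a = 5.716 × 10^-8 cm = 5.716 Å.
Atoms touch along the body diagonal, so √3·a = 4r, so r = 0.4330 × a = 2.48 Å.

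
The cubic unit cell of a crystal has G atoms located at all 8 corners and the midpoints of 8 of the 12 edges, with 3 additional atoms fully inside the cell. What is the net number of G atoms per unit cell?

Corner atoms are shared by 8 cells (1/8 each), edge atoms by 4 (1/4 each), interior atoms are unshared.
Net atoms = 8 × 1/8 + 8 × 1/4 + 3 = 1 + 2 + 3 = 6.

6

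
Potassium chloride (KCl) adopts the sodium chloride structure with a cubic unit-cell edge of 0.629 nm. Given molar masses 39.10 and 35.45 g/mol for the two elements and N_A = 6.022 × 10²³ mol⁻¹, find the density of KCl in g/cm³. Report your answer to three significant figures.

1.99 g/cm³

The sodium chloride structure contains Z = 4 formula units per cell; M(KCl) = 39.10 + 35.45 = 74.55 g/mol.
a³ = (6.290 × 10^-8 cm)³ = 2.489 × 10^-22 cm³.
ρ = 4 × 74.55 / (6.022 × 10²³ × 2.489 × 10^-22) = 1.990 g/cm³.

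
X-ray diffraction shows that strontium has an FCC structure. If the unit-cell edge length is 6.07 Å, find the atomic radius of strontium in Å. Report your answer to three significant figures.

In an FCC lattice, atoms touch along the face diagonal, so √2·a = 4r.
r = √2·a/4 = 1.4142 × 6.07 / 4 = 2.15 Å.

2.15 Å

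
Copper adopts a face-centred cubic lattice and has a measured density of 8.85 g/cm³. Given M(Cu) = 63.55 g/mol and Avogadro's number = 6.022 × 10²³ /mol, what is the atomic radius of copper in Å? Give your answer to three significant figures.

For an FCC cell (Z = 4), a³ = Z·M/(N_A·ρ) = 4 × 63.55 / (6.022 × 10²³ × 8.850) = 4.770 × 10^-23 cm³, so a = 3.627 × 10^-8 cm = 3.627 Å.
Atoms touch along the face diagonal, so √2·a = 4r, so r = 0.3536 × a = 1.28 Å.

1.28 Å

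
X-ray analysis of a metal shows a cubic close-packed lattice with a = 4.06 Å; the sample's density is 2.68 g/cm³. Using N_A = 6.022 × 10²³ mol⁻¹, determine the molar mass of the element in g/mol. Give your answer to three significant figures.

An FCC cell has Z = 4 atoms; a = 4.060 × 10^-8 cm.
M = ρ·N_A·a³/Z = 2.68 × 6.022 × 10²³ × 6.692 × 10^-23 / 4 = 27.0 g/mol.

27.0 g/mol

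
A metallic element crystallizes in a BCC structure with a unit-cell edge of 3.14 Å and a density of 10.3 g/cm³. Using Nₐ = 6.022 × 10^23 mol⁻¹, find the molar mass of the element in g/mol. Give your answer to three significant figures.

96.0 g/mol

A BCC cell has Z = 2 atoms; a = 3.140 × 10^-8 cm.
M = ρ·N_A·a³/Z = 10.3 × 6.022 × 10²³ × 3.096 × 10^-23 / 2 = 96.0 g/mol.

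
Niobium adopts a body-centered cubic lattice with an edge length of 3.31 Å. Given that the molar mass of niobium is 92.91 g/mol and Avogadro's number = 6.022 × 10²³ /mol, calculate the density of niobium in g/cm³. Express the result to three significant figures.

8.51 g/cm³

A BCC unit cell contains Z = 2 atoms.
Cell volume: a³ = (3.31 Å)³ = (3.310 × 10^-8 cm)³ = 3.626 × 10^-23 cm³.
ρ = Z·M/(N_A·a³) = 2 × 92.91 / (6.022 × 10²³ × 3.626 × 10^-23) = 8.509 g/cm³.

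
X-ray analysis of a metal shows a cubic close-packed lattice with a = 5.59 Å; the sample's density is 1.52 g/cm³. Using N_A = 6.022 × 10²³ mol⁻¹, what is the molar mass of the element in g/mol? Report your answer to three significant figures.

An FCC cell has Z = 4 atoms; a = 5.590 × 10^-8 cm.
M = ρ·N_A·a³/Z = 1.52 × 6.022 × 10²³ × 1.747 × 10^-22 / 4 = 40.0 g/mol.

40.0 g/mol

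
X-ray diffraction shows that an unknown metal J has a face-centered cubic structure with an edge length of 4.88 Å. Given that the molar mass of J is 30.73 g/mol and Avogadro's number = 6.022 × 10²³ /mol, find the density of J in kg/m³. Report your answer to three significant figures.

An FCC unit cell contains Z = 4 atoms.
Cell volume: a³ = (4.88 Å)³ = (4.880 × 10^-8 cm)³ = 1.162 × 10^-22 cm³.
ρ = Z·M/(N_A·a³) = 4 × 30.73 / (6.022 × 10²³ × 1.162 × 10^-22) = 1.756 g/cm³ = 1760 kg/m³.

1760 kg/m³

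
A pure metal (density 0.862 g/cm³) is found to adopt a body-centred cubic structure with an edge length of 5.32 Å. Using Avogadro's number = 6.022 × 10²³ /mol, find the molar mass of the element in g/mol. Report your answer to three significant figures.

A BCC cell has Z = 2 atoms; a = 5.320 × 10^-8 cm.
M = ρ·N_A·a³/Z = 0.862 × 6.022 × 10²³ × 1.506 × 10^-22 / 2 = 39.1 g/mol.

39.1 g/mol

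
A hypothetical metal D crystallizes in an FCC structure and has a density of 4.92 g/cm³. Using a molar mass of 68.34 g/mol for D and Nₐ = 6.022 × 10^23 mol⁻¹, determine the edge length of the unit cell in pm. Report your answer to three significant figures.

452 pm

With Z = 4 atoms per FCC cell, a³ = Z·M/(N_A·ρ) = 4 × 68.34 / (6.022 × 10²³ × 4.920 g/cm³) = 9.226 × 10^-23 cm³.
a = (9.226 × 10^-23)^(1/3) = 4.519 × 10^-8 cm = 452 pm.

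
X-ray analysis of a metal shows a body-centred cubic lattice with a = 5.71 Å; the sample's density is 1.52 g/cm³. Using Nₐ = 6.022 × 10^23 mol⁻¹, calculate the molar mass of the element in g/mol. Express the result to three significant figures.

85.2 g/mol

A BCC cell has Z = 2 atoms; a = 5.710 × 10^-8 cm.
M = ρ·N_A·a³/Z = 1.52 × 6.022 × 10²³ × 1.862 × 10^-22 / 2 = 85.2 g/mol.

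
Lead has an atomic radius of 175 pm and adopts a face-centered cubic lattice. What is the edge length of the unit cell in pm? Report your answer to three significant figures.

495 pm

In an FCC lattice, atoms touch along the face diagonal, so √2·a = 4r.
a = 4r/√2 = 4 × 175 / 1.4142 = 495 pm.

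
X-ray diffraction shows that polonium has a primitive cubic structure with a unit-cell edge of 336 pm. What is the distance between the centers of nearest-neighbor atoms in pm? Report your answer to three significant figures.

336 pm

In a simple cubic structure, atoms touch along the cell edge, so a = 2r; the nearest-neighbor distance equals 2r = 1.000·a.
d = 1.000 × 336 = 336 pm.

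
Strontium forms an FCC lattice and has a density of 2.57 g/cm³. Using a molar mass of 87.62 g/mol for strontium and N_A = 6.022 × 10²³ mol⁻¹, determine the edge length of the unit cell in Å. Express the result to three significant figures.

6.10 Å

With Z = 4 atoms per FCC cell, a³ = Z·M/(N_A·ρ) = 4 × 87.62 / (6.022 × 10²³ × 2.570 g/cm³) = 2.265 × 10^-22 cm³.
a = (2.265 × 10^-22)^(1/3) = 6.095 × 10^-8 cm = 6.10 Å.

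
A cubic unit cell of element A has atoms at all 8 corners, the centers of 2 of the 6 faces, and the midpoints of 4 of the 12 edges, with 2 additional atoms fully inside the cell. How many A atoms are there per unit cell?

5

Corner atoms are shared by 8 cells (1/8 each), face atoms by 2 (1/2 each), edge atoms by 4 (1/4 each), interior atoms are unshared.
Net atoms = 8 × 1/8 + 2 × 1/2 + 4 × 1/4 + 2 = 1 + 1 + 1 + 2 = 5.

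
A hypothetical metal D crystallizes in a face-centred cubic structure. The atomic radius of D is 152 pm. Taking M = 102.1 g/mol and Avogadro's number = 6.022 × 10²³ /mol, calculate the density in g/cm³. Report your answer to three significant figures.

In an FCC lattice, atoms touch along the face diagonal, so √2·a = 4r, giving a = 429.9 pm = 4.299 × 10^-8 cm.
With Z = 4, ρ = Z·M/(N_A·a³) = 4 × 102.1 / (6.022 × 10²³ × 7.946 × 10^-23) = 8.535 g/cm³.

8.53 g/cm³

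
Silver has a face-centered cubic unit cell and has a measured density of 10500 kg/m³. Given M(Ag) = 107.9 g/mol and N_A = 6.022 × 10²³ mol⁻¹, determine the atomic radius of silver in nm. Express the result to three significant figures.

0.144 nm

For an FCC cell (Z = 4), a³ = Z·M/(N_A·ρ) = 4 × 107.9 / (6.022 × 10²³ × 10.50) = 6.826 × 10^-23 cm³, so a = 4.087 × 10^-8 cm = 0.4087 nm.
Atoms touch along the face diagonal, so √2·a = 4r, so r = 0.3536 × a = 0.144 nm.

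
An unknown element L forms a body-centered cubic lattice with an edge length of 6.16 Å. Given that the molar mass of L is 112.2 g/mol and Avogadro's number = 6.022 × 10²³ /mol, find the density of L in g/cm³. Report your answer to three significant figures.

A BCC unit cell contains Z = 2 atoms.
Cell volume: a³ = (6.16 Å)³ = (6.160 × 10^-8 cm)³ = 2.337 × 10^-22 cm³.
ρ = Z·M/(N_A·a³) = 2 × 112.2 / (6.022 × 10²³ × 2.337 × 10^-22) = 1.594 g/cm³.

1.59 g/cm³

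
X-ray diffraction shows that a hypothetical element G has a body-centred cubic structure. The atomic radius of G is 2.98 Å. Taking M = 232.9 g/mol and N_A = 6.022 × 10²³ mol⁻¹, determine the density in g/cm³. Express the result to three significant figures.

In a BCC lattice, atoms touch along the body diagonal, so √3·a = 4r, giving a = 6.882 Å = 6.882 × 10^-8 cm.
With Z = 2, ρ = Z·M/(N_A·a³) = 2 × 232.9 / (6.022 × 10²³ × 3.259 × 10^-22) = 2.373 g/cm³.

2.37 g/cm³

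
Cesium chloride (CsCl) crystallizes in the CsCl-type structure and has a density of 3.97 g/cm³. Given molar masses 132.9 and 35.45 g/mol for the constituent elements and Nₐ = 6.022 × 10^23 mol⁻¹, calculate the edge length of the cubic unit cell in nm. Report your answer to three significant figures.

M(CsCl) = 168.35 g/mol; Z = 1 formula unit per cell.
a³ = Z·M/(N_A·ρ) = 1 × 168.35 / (6.022 × 10²³ × 3.97) = 7.042 × 10^-23 cm³, so a = 4.129 × 10^-8 cm = 0.413 nm.

0.413 nm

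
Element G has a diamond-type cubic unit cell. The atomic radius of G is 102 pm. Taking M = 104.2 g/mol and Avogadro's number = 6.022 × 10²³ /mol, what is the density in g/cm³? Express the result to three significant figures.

13.2 g/cm³

In a diamond cubic lattice, nearest neighbors lie along the body diagonal with √3·a = 8r, giving a = 471.1 pm = 4.711 × 10^-8 cm.
With Z = 8, ρ = Z·M/(N_A·a³) = 8 × 104.2 / (6.022 × 10²³ × 1.046 × 10^-22) = 13.24 g/cm³.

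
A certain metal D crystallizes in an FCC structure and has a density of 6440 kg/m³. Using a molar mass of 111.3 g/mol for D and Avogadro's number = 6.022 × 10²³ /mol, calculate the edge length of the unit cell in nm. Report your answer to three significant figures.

0.486 nm

With Z = 4 atoms per FCC cell, a³ = Z·M/(N_A·ρ) = 4 × 111.3 / (6.022 × 10²³ × 6.440 g/cm³) = 1.148 × 10^-22 cm³.
a = (1.148 × 10^-22)^(1/3) = 4.860 × 10^-8 cm = 0.486 nm.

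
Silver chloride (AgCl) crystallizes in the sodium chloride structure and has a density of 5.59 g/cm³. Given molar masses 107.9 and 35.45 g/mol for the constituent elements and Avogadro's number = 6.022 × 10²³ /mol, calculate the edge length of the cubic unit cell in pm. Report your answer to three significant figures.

M(AgCl) = 143.35 g/mol; Z = 4 formula units per cell.
a³ = Z·M/(N_A·ρ) = 4 × 143.35 / (6.022 × 10²³ × 5.59) = 1.703 × 10^-22 cm³, so a = 5.543 × 10^-8 cm = 554 pm.

554 pm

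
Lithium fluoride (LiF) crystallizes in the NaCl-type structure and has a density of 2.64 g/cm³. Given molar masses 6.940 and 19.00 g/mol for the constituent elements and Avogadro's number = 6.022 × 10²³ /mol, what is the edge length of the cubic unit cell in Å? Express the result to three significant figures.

M(LiF) = 25.94 g/mol; Z = 4 formula units per cell.
a³ = Z·M/(N_A·ρ) = 4 × 25.94 / (6.022 × 10²³ × 2.64) = 6.527 × 10^-23 cm³, so a = 4.026 × 10^-8 cm = 4.03 Å.

4.03 Å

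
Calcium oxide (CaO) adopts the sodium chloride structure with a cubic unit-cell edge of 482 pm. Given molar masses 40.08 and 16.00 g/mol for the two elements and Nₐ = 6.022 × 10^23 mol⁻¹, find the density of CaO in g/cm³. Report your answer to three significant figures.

The sodium chloride structure contains Z = 4 formula units per cell; M(CaO) = 40.08 + 16.00 = 56.08 g/mol.
a³ = (4.820 × 10^-8 cm)³ = 1.120 × 10^-22 cm³.
ρ = 4 × 56.08 / (6.022 × 10²³ × 1.120 × 10^-22) = 3.326 g/cm³.

3.33 g/cm³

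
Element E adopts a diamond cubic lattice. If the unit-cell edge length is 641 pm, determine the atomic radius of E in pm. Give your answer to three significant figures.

139 pm

In a diamond cubic lattice, nearest neighbors lie along the body diagonal with √3·a = 8r.
r = √3·a/8 = 1.7321 × 641 / 8 = 139 pm.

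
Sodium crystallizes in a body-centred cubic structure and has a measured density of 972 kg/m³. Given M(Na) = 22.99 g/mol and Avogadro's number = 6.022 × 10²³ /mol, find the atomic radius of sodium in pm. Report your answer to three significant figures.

For a BCC cell (Z = 2), a³ = Z·M/(N_A·ρ) = 2 × 22.99 / (6.022 × 10²³ × 0.9720) = 7.855 × 10^-23 cm³, so a = 4.283 × 10^-8 cm = 428.3 pm.
Atoms touch along the body diagonal, so √3·a = 4r, so r = 0.4330 × a = 185 pm.

185 pm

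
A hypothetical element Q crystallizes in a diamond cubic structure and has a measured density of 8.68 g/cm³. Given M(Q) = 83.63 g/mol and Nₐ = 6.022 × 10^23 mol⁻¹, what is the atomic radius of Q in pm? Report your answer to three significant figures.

109 pm

For a diamond cubic cell (Z = 8), a³ = Z·M/(N_A·ρ) = 8 × 83.63 / (6.022 × 10²³ × 8.680) = 1.280 × 10^-22 cm³, so a = 5.040 × 10^-8 cm = 504.0 pm.
Nearest neighbors lie along the body diagonal with √3·a = 8r, so r = 0.2165 × a = 109 pm.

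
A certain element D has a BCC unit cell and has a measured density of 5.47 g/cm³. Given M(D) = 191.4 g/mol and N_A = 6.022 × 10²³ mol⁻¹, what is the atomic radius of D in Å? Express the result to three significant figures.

2.11 Å

For a BCC cell (Z = 2), a³ = Z·M/(N_A·ρ) = 2 × 191.4 / (6.022 × 10²³ × 5.470) = 1.162 × 10^-22 cm³, so a = 4.880 × 10^-8 cm = 4.880 Å.
Atoms touch along the body diagonal, so √3·a = 4r, so r = 0.4330 × a = 2.11 Å.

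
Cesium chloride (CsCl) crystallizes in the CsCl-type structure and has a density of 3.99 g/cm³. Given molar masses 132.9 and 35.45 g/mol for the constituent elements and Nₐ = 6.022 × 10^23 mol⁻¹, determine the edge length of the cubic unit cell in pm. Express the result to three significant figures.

M(CsCl) = 168.35 g/mol; Z = 1 formula unit per cell.
a³ = Z·M/(N_A·ρ) = 1 × 168.35 / (6.022 × 10²³ × 3.99) = 7.006 × 10^-23 cm³, so a = 4.123 × 10^-8 cm = 412 pm.

412 pm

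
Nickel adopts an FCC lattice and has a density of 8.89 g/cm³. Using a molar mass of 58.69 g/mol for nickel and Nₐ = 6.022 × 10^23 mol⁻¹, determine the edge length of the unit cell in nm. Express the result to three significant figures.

With Z = 4 atoms per FCC cell, a³ = Z·M/(N_A·ρ) = 4 × 58.69 / (6.022 × 10²³ × 8.890 g/cm³) = 4.385 × 10^-23 cm³.
a = (4.385 × 10^-23)^(1/3) = 3.526 × 10^-8 cm = 0.353 nm.

0.353 nm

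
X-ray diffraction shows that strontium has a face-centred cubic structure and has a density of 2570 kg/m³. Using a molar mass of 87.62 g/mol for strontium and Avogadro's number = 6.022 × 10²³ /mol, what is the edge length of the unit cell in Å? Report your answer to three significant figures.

6.10 Å

With Z = 4 atoms per FCC cell, a³ = Z·M/(N_A·ρ) = 4 × 87.62 / (6.022 × 10²³ × 2.570 g/cm³) = 2.265 × 10^-22 cm³.
a = (2.265 × 10^-22)^(1/3) = 6.095 × 10^-8 cm = 6.10 Å.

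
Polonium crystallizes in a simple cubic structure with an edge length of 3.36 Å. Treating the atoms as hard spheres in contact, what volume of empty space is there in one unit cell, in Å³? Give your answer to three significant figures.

18.1 Å³

In a simple cubic lattice atoms touch along the cell edge, so a = 2r, so r = 0.5000a = 1.680 Å.
V_cell = a³ = 37.93 Å³; V_atoms = 1 × (4/3)πr³ = 19.86 Å³.
Empty space = 37.93 − 19.86 = 18.1 Å³.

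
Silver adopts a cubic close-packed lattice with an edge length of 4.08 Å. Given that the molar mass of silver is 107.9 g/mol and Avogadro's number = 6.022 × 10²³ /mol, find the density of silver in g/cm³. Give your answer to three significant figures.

An FCC unit cell contains Z = 4 atoms.
Cell volume: a³ = (4.08 Å)³ = (4.080 × 10^-8 cm)³ = 6.792 × 10^-23 cm³.
ρ = Z·M/(N_A·a³) = 4 × 107.9 / (6.022 × 10²³ × 6.792 × 10^-23) = 10.55 g/cm³.

10.6 g/cm³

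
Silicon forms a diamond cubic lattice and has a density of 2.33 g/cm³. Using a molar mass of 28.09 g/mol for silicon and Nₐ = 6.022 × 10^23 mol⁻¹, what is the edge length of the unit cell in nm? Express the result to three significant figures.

With Z = 8 atoms per diamond cubic cell, a³ = Z·M/(N_A·ρ) = 8 × 28.09 / (6.022 × 10²³ × 2.330 g/cm³) = 1.602 × 10^-22 cm³.
a = (1.602 × 10^-22)^(1/3) = 5.431 × 10^-8 cm = 0.543 nm.

0.543 nm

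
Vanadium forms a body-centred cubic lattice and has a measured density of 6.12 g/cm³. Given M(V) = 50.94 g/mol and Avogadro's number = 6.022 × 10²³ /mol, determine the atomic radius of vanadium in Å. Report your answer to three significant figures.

For a BCC cell (Z = 2), a³ = Z·M/(N_A·ρ) = 2 × 50.94 / (6.022 × 10²³ × 6.120) = 2.764 × 10^-23 cm³, so a = 3.024 × 10^-8 cm = 3.024 Å.
Atoms touch along the body diagonal, so √3·a = 4r, so r = 0.4330 × a = 1.31 Å.

1.31 Å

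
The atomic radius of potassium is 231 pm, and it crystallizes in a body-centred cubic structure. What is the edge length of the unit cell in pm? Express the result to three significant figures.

533 pm

In a BCC lattice, atoms touch along the body diagonal, so √3·a = 4r.
a = 4r/√3 = 4 × 231 / 1.7321 = 533 pm.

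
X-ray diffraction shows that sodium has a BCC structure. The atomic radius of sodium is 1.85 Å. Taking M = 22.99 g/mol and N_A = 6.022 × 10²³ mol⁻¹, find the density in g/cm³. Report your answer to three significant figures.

In a BCC lattice, atoms touch along the body diagonal, so √3·a = 4r, giving a = 4.272 Å = 4.272 × 10^-8 cm.
With Z = 2, ρ = Z·M/(N_A·a³) = 2 × 22.99 / (6.022 × 10²³ × 7.799 × 10^-23) = 0.9791 g/cm³.

0.979 g/cm³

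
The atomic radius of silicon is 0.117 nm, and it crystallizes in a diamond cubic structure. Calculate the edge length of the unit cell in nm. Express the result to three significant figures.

In a diamond cubic lattice, nearest neighbors lie along the body diagonal with √3·a = 8r.
a = 8r/√3 = 8 × 0.117 / 1.7321 = 0.540 nm.

0.540 nm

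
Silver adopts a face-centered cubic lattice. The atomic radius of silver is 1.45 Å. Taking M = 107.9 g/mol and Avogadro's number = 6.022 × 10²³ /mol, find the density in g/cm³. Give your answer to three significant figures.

10.4 g/cm³

In an FCC lattice, atoms touch along the face diagonal, so √2·a = 4r, giving a = 4.101 Å = 4.101 × 10^-8 cm.
With Z = 4, ρ = Z·M/(N_A·a³) = 4 × 107.9 / (6.022 × 10²³ × 6.898 × 10^-23) = 10.39 g/cm³.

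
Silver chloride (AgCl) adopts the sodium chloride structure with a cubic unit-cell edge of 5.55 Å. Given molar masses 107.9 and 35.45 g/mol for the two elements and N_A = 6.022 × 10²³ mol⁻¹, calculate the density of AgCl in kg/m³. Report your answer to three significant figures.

5570 kg/m³

The sodium chloride structure contains Z = 4 formula units per cell; M(AgCl) = 107.9 + 35.45 = 143.35 g/mol.
a³ = (5.550 × 10^-8 cm)³ = 1.710 × 10^-22 cm³.
ρ = 4 × 143.35 / (6.022 × 10²³ × 1.710 × 10^-22) = 5.570 g/cm³ = 5570 kg/m³.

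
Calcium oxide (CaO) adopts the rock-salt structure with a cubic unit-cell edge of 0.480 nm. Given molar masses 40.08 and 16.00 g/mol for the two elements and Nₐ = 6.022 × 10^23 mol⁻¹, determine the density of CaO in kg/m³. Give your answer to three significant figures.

The rock-salt structure contains Z = 4 formula units per cell; M(CaO) = 40.08 + 16.00 = 56.08 g/mol.
a³ = (4.800 × 10^-8 cm)³ = 1.106 × 10^-22 cm³.
ρ = 4 × 56.08 / (6.022 × 10²³ × 1.106 × 10^-22) = 3.368 g/cm³ = 3370 kg/m³.

3370 kg/m³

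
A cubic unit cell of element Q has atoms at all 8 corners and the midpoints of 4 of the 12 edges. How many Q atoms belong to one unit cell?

2

Corner atoms are shared by 8 cells (1/8 each), edge atoms by 4 (1/4 each).
Net atoms = 8 × 1/8 + 4 × 1/4 = 1 + 1 = 2.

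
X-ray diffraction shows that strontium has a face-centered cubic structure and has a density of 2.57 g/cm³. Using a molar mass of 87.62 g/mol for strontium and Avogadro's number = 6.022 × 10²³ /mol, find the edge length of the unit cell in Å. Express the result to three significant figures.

With Z = 4 atoms per FCC cell, a³ = Z·M/(N_A·ρ) = 4 × 87.62 / (6.022 × 10²³ × 2.570 g/cm³) = 2.265 × 10^-22 cm³.
a = (2.265 × 10^-22)^(1/3) = 6.095 × 10^-8 cm = 6.10 Å.

6.10 Å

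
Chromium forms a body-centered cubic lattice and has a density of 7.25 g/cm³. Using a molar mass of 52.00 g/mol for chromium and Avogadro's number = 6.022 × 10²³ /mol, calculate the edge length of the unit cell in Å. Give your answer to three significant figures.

With Z = 2 atoms per BCC cell, a³ = Z·M/(N_A·ρ) = 2 × 52.00 / (6.022 × 10²³ × 7.250 g/cm³) = 2.382 × 10^-23 cm³.
a = (2.382 × 10^-23)^(1/3) = 2.877 × 10^-8 cm = 2.88 Å.

2.88 Å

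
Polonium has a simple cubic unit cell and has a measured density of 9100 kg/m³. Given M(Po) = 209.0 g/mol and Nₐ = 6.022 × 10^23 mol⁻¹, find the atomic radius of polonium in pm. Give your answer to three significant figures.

168 pm

For a simple cubic cell (Z = 1), a³ = Z·M/(N_A·ρ) = 1 × 209.0 / (6.022 × 10²³ × 9.100) = 3.814 × 10^-23 cm³, so a = 3.366 × 10^-8 cm = 336.6 pm.
Atoms touch along the cell edge, so a = 2r, so r = 0.5000 × a = 168 pm.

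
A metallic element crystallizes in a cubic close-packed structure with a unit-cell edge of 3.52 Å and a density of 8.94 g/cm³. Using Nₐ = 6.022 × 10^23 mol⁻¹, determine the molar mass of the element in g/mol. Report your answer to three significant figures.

58.7 g/mol

An FCC cell has Z = 4 atoms; a = 3.520 × 10^-8 cm.
M = ρ·N_A·a³/Z = 8.94 × 6.022 × 10²³ × 4.361 × 10^-23 / 4 = 58.7 g/mol.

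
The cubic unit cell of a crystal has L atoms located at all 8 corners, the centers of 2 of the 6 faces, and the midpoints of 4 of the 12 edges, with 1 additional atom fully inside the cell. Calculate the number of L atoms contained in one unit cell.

Corner atoms are shared by 8 cells (1/8 each), face atoms by 2 (1/2 each), edge atoms by 4 (1/4 each), interior atoms are unshared.
Net atoms = 8 × 1/8 + 2 × 1/2 + 4 × 1/4 + 1 = 1 + 1 + 1 + 1 = 4.

4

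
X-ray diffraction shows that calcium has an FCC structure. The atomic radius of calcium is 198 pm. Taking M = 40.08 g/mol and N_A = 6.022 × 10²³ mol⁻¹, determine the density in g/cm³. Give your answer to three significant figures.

1.52 g/cm³

In an FCC lattice, atoms touch along the face diagonal, so √2·a = 4r, giving a = 560.0 pm = 5.600 × 10^-8 cm.
With Z = 4, ρ = Z·M/(N_A·a³) = 4 × 40.08 / (6.022 × 10²³ × 1.756 × 10^-22) = 1.516 g/cm³.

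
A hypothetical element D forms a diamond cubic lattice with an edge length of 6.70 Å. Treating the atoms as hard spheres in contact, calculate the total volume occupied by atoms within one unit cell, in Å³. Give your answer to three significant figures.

In a diamond cubic lattice nearest neighbors lie along the body diagonal with √3·a = 8r, so r = 0.2165a = 1.451 Å.
V_atoms = Z × (4/3)πr³ = 8 × (4/3)π × (1.451)³ = 102 Å³.

102 Å³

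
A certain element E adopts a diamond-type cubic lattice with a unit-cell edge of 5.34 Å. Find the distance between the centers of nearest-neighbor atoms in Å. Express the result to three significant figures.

In a diamond cubic structure, nearest neighbors lie along the body diagonal with √3·a = 8r; the nearest-neighbor distance equals 2r = 0.4330·a.
d = 0.4330 × 5.34 = 2.31 Å.

2.31 Å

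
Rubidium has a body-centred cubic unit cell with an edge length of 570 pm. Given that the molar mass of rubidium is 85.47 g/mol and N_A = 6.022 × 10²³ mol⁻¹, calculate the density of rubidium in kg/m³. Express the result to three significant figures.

1530 kg/m³

A BCC unit cell contains Z = 2 atoms.
Cell volume: a³ = (570 pm)³ = (5.700 × 10^-8 cm)³ = 1.852 × 10^-22 cm³.
ρ = Z·M/(N_A·a³) = 2 × 85.47 / (6.022 × 10²³ × 1.852 × 10^-22) = 1.533 g/cm³ = 1530 kg/m³.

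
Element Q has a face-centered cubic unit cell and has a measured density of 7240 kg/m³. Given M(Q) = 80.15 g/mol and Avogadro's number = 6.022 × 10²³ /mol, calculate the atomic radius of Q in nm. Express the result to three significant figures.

0.148 nm

For an FCC cell (Z = 4), a³ = Z·M/(N_A·ρ) = 4 × 80.15 / (6.022 × 10²³ × 7.240) = 7.353 × 10^-23 cm³, so a = 4.189 × 10^-8 cm = 0.4189 nm.
Atoms touch along the face diagonal, so √2·a = 4r, so r = 0.3536 × a = 0.148 nm.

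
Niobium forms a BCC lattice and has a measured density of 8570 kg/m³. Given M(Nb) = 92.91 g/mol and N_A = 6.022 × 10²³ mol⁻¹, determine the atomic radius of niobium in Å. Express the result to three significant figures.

1.43 Å

For a BCC cell (Z = 2), a³ = Z·M/(N_A·ρ) = 2 × 92.91 / (6.022 × 10²³ × 8.570) = 3.601 × 10^-23 cm³, so a = 3.302 × 10^-8 cm = 3.302 Å.
Atoms touch along the body diagonal, so √3·a = 4r, so r = 0.4330 × a = 1.43 Å.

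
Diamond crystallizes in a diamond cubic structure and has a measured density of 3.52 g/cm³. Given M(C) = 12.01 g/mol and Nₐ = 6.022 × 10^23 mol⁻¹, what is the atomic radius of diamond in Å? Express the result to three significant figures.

For a diamond cubic cell (Z = 8), a³ = Z·M/(N_A·ρ) = 8 × 12.01 / (6.022 × 10²³ × 3.520) = 4.533 × 10^-23 cm³, so a = 3.565 × 10^-8 cm = 3.565 Å.
Nearest neighbors lie along the body diagonal with √3·a = 8r, so r = 0.2165 × a = 0.772 Å.

0.772 Å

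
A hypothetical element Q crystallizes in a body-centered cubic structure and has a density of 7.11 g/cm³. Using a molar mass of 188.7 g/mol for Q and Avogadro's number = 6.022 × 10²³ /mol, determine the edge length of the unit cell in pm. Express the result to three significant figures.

445 pm

With Z = 2 atoms per BCC cell, a³ = Z·M/(N_A·ρ) = 2 × 188.7 / (6.022 × 10²³ × 7.110 g/cm³) = 8.814 × 10^-23 cm³.
a = (8.814 × 10^-23)^(1/3) = 4.450 × 10^-8 cm = 445 pm.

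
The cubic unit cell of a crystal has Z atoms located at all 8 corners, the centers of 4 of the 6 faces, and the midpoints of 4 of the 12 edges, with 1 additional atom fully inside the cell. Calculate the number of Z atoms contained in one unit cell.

5

Corner atoms are shared by 8 cells (1/8 each), face atoms by 2 (1/2 each), edge atoms by 4 (1/4 each), interior atoms are unshared.
Net atoms = 8 × 1/8 + 4 × 1/2 + 4 × 1/4 + 1 = 1 + 2 + 1 + 1 = 5.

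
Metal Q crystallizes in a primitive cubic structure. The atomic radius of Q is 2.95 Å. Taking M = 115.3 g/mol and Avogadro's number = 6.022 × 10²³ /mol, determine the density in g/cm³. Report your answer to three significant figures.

In a simple cubic lattice, atoms touch along the cell edge, so a = 2r, giving a = 5.900 Å = 5.900 × 10^-8 cm.
With Z = 1, ρ = Z·M/(N_A·a³) = 1 × 115.3 / (6.022 × 10²³ × 2.054 × 10^-22) = 0.9323 g/cm³.

0.932 g/cm³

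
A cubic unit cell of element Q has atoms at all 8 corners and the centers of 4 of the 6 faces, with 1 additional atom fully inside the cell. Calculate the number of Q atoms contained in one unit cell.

Corner atoms are shared by 8 cells (1/8 each), face atoms by 2 (1/2 each), interior atoms are unshared.
Net atoms = 8 × 1/8 + 4 × 1/2 + 1 = 1 + 2 + 1 = 4.

4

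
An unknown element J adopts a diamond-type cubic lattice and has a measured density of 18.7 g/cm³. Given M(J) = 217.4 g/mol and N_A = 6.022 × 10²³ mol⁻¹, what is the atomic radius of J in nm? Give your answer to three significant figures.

0.116 nm

For a diamond cubic cell (Z = 8), a³ = Z·M/(N_A·ρ) = 8 × 217.4 / (6.022 × 10²³ × 18.70) = 1.544 × 10^-22 cm³, so a = 5.365 × 10^-8 cm = 0.5365 nm.
Nearest neighbors lie along the body diagonal with √3·a = 8r, so r = 0.2165 × a = 0.116 nm.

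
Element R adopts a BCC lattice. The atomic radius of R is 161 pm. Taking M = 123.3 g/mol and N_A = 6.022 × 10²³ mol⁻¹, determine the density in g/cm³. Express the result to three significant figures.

In a BCC lattice, atoms touch along the body diagonal, so √3·a = 4r, giving a = 371.8 pm = 3.718 × 10^-8 cm.
With Z = 2, ρ = Z·M/(N_A·a³) = 2 × 123.3 / (6.022 × 10²³ × 5.140 × 10^-23) = 7.967 g/cm³.

7.97 g/cm³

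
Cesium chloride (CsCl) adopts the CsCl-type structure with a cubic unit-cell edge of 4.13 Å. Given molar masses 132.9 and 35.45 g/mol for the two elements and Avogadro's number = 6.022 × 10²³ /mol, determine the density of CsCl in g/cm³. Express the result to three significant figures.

The CsCl-type structure contains Z = 1 formula unit per cell; M(CsCl) = 132.9 + 35.45 = 168.35 g/mol.
a³ = (4.130 × 10^-8 cm)³ = 7.044 × 10^-23 cm³.
ρ = 1 × 168.35 / (6.022 × 10²³ × 7.044 × 10^-23) = 3.968 g/cm³.

3.97 g/cm³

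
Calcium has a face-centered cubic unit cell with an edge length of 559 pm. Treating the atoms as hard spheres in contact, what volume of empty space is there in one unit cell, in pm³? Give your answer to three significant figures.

In an FCC lattice atoms touch along the face diagonal, so √2·a = 4r, so r = 0.3536a = 197.6 pm.
V_cell = a³ = 1.747 × 10^8 pm³; V_atoms = 4 × (4/3)πr³ = 1.293 × 10^8 pm³.
Empty space = 1.747 × 10^8 − 1.293 × 10^8 = 4.53 × 10^7 pm³.

4.53 × 10^7 pm³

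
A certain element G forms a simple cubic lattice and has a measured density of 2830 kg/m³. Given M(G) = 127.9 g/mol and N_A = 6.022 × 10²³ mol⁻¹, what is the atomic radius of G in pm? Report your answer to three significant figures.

For a simple cubic cell (Z = 1), a³ = Z·M/(N_A·ρ) = 1 × 127.9 / (6.022 × 10²³ × 2.830) = 7.505 × 10^-23 cm³, so a = 4.218 × 10^-8 cm = 421.8 pm.
Atoms touch along the cell edge, so a = 2r, so r = 0.5000 × a = 211 pm.

211 pm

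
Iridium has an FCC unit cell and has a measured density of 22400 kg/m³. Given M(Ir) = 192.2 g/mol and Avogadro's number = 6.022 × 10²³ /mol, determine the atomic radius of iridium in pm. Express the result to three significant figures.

136 pm

For an FCC cell (Z = 4), a³ = Z·M/(N_A·ρ) = 4 × 192.2 / (6.022 × 10²³ × 22.40) = 5.699 × 10^-23 cm³, so a = 3.848 × 10^-8 cm = 384.8 pm.
Atoms touch along the face diagonal, so √2·a = 4r, so r = 0.3536 × a = 136 pm.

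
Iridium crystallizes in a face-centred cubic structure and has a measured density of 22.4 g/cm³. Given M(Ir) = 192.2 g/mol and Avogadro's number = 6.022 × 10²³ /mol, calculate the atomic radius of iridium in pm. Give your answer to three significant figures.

136 pm

For an FCC cell (Z = 4), a³ = Z·M/(N_A·ρ) = 4 × 192.2 / (6.022 × 10²³ × 22.40) = 5.699 × 10^-23 cm³, so a = 3.848 × 10^-8 cm = 384.8 pm.
Atoms touch along the face diagonal, so √2·a = 4r, so r = 0.3536 × a = 136 pm.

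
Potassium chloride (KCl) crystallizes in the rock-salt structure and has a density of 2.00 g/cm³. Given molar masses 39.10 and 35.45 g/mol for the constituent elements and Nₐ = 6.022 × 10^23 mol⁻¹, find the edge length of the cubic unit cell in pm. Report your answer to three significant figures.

628 pm

M(KCl) = 74.55 g/mol; Z = 4 formula units per cell.
a³ = Z·M/(N_A·ρ) = 4 × 74.55 / (6.022 × 10²³ × 2.00) = 2.476 × 10^-22 cm³, so a = 6.279 × 10^-8 cm = 628 pm.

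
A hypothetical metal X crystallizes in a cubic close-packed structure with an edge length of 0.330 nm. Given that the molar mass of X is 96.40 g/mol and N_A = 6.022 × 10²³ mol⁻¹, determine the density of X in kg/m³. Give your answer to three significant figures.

17800 kg/m³

An FCC unit cell contains Z = 4 atoms.
Cell volume: a³ = (0.330 nm)³ = (3.300 × 10^-8 cm)³ = 3.594 × 10^-23 cm³.
ρ = Z·M/(N_A·a³) = 4 × 96.40 / (6.022 × 10²³ × 3.594 × 10^-23) = 17.82 g/cm³ = 17800 kg/m³.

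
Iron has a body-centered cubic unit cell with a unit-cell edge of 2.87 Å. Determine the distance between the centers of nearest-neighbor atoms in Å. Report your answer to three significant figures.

2.49 Å

In a BCC structure, atoms touch along the body diagonal, so √3·a = 4r; the nearest-neighbor distance equals 2r = 0.8660·a.
d = 0.8660 × 2.87 = 2.49 Å.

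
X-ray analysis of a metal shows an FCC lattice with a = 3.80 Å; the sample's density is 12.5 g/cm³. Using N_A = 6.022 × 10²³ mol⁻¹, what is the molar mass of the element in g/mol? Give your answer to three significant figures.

An FCC cell has Z = 4 atoms; a = 3.800 × 10^-8 cm.
M = ρ·N_A·a³/Z = 12.5 × 6.022 × 10²³ × 5.487 × 10^-23 / 4 = 103 g/mol.

103 g/mol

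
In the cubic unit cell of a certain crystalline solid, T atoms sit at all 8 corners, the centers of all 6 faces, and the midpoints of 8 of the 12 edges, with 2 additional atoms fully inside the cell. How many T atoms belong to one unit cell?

Corner atoms are shared by 8 cells (1/8 each), face atoms by 2 (1/2 each), edge atoms by 4 (1/4 each), interior atoms are unshared.
Net atoms = 8 × 1/8 + 6 × 1/2 + 8 × 1/4 + 2 = 1 + 3 + 2 + 2 = 8.

8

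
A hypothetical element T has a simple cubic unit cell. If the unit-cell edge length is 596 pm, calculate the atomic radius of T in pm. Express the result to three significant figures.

In a simple cubic lattice, atoms touch along the cell edge, so a = 2r.
r = a/2 = 596/2 = 298 pm.

298 pm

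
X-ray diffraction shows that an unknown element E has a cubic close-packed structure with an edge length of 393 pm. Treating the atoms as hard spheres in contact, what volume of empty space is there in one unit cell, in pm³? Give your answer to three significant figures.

1.58 × 10^7 pm³

In an FCC lattice atoms touch along the face diagonal, so √2·a = 4r, so r = 0.3536a = 138.9 pm.
V_cell = a³ = 6.070 × 10^7 pm³; V_atoms = 4 × (4/3)πr³ = 4.495 × 10^7 pm³.
Empty space = 6.070 × 10^7 − 4.495 × 10^7 = 1.58 × 10^7 pm³.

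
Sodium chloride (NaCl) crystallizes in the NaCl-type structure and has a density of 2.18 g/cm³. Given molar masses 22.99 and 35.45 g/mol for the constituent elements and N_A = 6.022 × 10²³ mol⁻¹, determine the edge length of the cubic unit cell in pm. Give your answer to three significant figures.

M(NaCl) = 58.44 g/mol; Z = 4 formula units per cell.
a³ = Z·M/(N_A·ρ) = 4 × 58.44 / (6.022 × 10²³ × 2.18) = 1.781 × 10^-22 cm³, so a = 5.626 × 10^-8 cm = 563 pm.

563 pm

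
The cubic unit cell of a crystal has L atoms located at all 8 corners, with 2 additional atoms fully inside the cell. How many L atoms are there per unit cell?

Corner atoms are shared by 8 cells (1/8 each), interior atoms are unshared.
Net atoms = 8 × 1/8 + 2 = 1 + 2 = 3.

3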